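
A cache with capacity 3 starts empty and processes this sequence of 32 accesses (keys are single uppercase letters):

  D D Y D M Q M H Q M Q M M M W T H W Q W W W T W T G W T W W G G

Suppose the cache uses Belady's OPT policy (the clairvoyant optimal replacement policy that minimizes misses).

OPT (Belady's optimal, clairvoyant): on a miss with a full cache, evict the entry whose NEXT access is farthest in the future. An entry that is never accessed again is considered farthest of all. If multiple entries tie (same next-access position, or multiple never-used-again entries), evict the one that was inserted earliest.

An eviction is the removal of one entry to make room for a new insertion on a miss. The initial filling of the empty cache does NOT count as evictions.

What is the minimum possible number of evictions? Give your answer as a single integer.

OPT (Belady) simulation (capacity=3):
  1. access D: MISS. Cache: [D]
  2. access D: HIT. Next use of D: step 4. Cache: [D]
  3. access Y: MISS. Cache: [D Y]
  4. access D: HIT. Next use of D: never. Cache: [D Y]
  5. access M: MISS. Cache: [D Y M]
  6. access Q: MISS, evict D (next use: never). Cache: [Y M Q]
  7. access M: HIT. Next use of M: step 10. Cache: [Y M Q]
  8. access H: MISS, evict Y (next use: never). Cache: [M Q H]
  9. access Q: HIT. Next use of Q: step 11. Cache: [M Q H]
  10. access M: HIT. Next use of M: step 12. Cache: [M Q H]
  11. access Q: HIT. Next use of Q: step 19. Cache: [M Q H]
  12. access M: HIT. Next use of M: step 13. Cache: [M Q H]
  13. access M: HIT. Next use of M: step 14. Cache: [M Q H]
  14. access M: HIT. Next use of M: never. Cache: [M Q H]
  15. access W: MISS, evict M (next use: never). Cache: [Q H W]
  16. access T: MISS, evict Q (next use: step 19). Cache: [H W T]
  17. access H: HIT. Next use of H: never. Cache: [H W T]
  18. access W: HIT. Next use of W: step 20. Cache: [H W T]
  19. access Q: MISS, evict H (next use: never). Cache: [W T Q]
  20. access W: HIT. Next use of W: step 21. Cache: [W T Q]
  21. access W: HIT. Next use of W: step 22. Cache: [W T Q]
  22. access W: HIT. Next use of W: step 24. Cache: [W T Q]
  23. access T: HIT. Next use of T: step 25. Cache: [W T Q]
  24. access W: HIT. Next use of W: step 27. Cache: [W T Q]
  25. access T: HIT. Next use of T: step 28. Cache: [W T Q]
  26. access G: MISS, evict Q (next use: never). Cache: [W T G]
  27. access W: HIT. Next use of W: step 29. Cache: [W T G]
  28. access T: HIT. Next use of T: never. Cache: [W T G]
  29. access W: HIT. Next use of W: step 30. Cache: [W T G]
  30. access W: HIT. Next use of W: never. Cache: [W T G]
  31. access G: HIT. Next use of G: step 32. Cache: [W T G]
  32. access G: HIT. Next use of G: never. Cache: [W T G]
Total: 23 hits, 9 misses, 6 evictions

Answer: 6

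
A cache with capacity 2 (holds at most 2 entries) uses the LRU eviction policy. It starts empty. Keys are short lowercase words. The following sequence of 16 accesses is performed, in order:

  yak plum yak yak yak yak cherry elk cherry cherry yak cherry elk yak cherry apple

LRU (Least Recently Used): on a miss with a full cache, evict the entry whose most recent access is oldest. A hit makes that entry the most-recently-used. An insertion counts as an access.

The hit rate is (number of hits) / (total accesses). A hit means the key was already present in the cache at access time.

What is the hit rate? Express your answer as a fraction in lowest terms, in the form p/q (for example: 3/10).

Answer: 7/16

Derivation:
LRU simulation (capacity=2):
  1. access yak: MISS. Cache (LRU->MRU): [yak]
  2. access plum: MISS. Cache (LRU->MRU): [yak plum]
  3. access yak: HIT. Cache (LRU->MRU): [plum yak]
  4. access yak: HIT. Cache (LRU->MRU): [plum yak]
  5. access yak: HIT. Cache (LRU->MRU): [plum yak]
  6. access yak: HIT. Cache (LRU->MRU): [plum yak]
  7. access cherry: MISS, evict plum. Cache (LRU->MRU): [yak cherry]
  8. access elk: MISS, evict yak. Cache (LRU->MRU): [cherry elk]
  9. access cherry: HIT. Cache (LRU->MRU): [elk cherry]
  10. access cherry: HIT. Cache (LRU->MRU): [elk cherry]
  11. access yak: MISS, evict elk. Cache (LRU->MRU): [cherry yak]
  12. access cherry: HIT. Cache (LRU->MRU): [yak cherry]
  13. access elk: MISS, evict yak. Cache (LRU->MRU): [cherry elk]
  14. access yak: MISS, evict cherry. Cache (LRU->MRU): [elk yak]
  15. access cherry: MISS, evict elk. Cache (LRU->MRU): [yak cherry]
  16. access apple: MISS, evict yak. Cache (LRU->MRU): [cherry apple]
Total: 7 hits, 9 misses, 7 evictions

Hit rate = 7/16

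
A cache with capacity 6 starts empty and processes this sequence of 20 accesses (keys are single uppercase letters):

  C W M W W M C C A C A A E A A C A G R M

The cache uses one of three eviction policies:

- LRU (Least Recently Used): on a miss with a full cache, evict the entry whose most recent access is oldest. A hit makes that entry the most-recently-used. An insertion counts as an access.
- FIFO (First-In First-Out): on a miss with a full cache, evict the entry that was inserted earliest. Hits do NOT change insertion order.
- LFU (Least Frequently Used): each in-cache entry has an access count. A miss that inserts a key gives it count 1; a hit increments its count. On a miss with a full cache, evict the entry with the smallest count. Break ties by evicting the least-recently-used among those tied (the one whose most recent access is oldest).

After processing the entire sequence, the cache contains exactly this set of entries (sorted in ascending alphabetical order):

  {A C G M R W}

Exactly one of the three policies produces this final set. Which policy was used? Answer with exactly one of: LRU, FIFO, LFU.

Simulating under each policy and comparing final sets:
  LRU: final set = {A C E G M R} -> differs
  FIFO: final set = {A E G M R W} -> differs
  LFU: final set = {A C G M R W} -> MATCHES target
Only LFU produces the target set.

Answer: LFU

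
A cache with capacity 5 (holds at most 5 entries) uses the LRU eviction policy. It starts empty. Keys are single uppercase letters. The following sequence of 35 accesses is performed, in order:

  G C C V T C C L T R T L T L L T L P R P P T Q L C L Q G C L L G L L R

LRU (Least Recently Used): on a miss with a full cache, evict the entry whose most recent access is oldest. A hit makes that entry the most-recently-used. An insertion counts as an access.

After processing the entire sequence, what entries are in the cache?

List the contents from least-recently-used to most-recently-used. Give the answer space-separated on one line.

Answer: Q C G L R

Derivation:
LRU simulation (capacity=5):
  1. access G: MISS. Cache (LRU->MRU): [G]
  2. access C: MISS. Cache (LRU->MRU): [G C]
  3. access C: HIT. Cache (LRU->MRU): [G C]
  4. access V: MISS. Cache (LRU->MRU): [G C V]
  5. access T: MISS. Cache (LRU->MRU): [G C V T]
  6. access C: HIT. Cache (LRU->MRU): [G V T C]
  7. access C: HIT. Cache (LRU->MRU): [G V T C]
  8. access L: MISS. Cache (LRU->MRU): [G V T C L]
  9. access T: HIT. Cache (LRU->MRU): [G V C L T]
  10. access R: MISS, evict G. Cache (LRU->MRU): [V C L T R]
  11. access T: HIT. Cache (LRU->MRU): [V C L R T]
  12. access L: HIT. Cache (LRU->MRU): [V C R T L]
  13. access T: HIT. Cache (LRU->MRU): [V C R L T]
  14. access L: HIT. Cache (LRU->MRU): [V C R T L]
  15. access L: HIT. Cache (LRU->MRU): [V C R T L]
  16. access T: HIT. Cache (LRU->MRU): [V C R L T]
  17. access L: HIT. Cache (LRU->MRU): [V C R T L]
  18. access P: MISS, evict V. Cache (LRU->MRU): [C R T L P]
  19. access R: HIT. Cache (LRU->MRU): [C T L P R]
  20. access P: HIT. Cache (LRU->MRU): [C T L R P]
  21. access P: HIT. Cache (LRU->MRU): [C T L R P]
  22. access T: HIT. Cache (LRU->MRU): [C L R P T]
  23. access Q: MISS, evict C. Cache (LRU->MRU): [L R P T Q]
  24. access L: HIT. Cache (LRU->MRU): [R P T Q L]
  25. access C: MISS, evict R. Cache (LRU->MRU): [P T Q L C]
  26. access L: HIT. Cache (LRU->MRU): [P T Q C L]
  27. access Q: HIT. Cache (LRU->MRU): [P T C L Q]
  28. access G: MISS, evict P. Cache (LRU->MRU): [T C L Q G]
  29. access C: HIT. Cache (LRU->MRU): [T L Q G C]
  30. access L: HIT. Cache (LRU->MRU): [T Q G C L]
  31. access L: HIT. Cache (LRU->MRU): [T Q G C L]
  32. access G: HIT. Cache (LRU->MRU): [T Q C L G]
  33. access L: HIT. Cache (LRU->MRU): [T Q C G L]
  34. access L: HIT. Cache (LRU->MRU): [T Q C G L]
  35. access R: MISS, evict T. Cache (LRU->MRU): [Q C G L R]
Total: 24 hits, 11 misses, 6 evictions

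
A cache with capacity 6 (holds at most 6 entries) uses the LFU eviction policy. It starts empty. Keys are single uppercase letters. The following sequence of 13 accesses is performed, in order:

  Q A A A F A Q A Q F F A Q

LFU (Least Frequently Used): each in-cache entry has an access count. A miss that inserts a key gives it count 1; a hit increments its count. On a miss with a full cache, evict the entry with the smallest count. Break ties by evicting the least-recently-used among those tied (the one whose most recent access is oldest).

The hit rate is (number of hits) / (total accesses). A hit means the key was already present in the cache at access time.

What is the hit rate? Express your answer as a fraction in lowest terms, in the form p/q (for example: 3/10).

Answer: 10/13

Derivation:
LFU simulation (capacity=6):
  1. access Q: MISS. Cache: [Q(c=1)]
  2. access A: MISS. Cache: [Q(c=1) A(c=1)]
  3. access A: HIT, count now 2. Cache: [Q(c=1) A(c=2)]
  4. access A: HIT, count now 3. Cache: [Q(c=1) A(c=3)]
  5. access F: MISS. Cache: [Q(c=1) F(c=1) A(c=3)]
  6. access A: HIT, count now 4. Cache: [Q(c=1) F(c=1) A(c=4)]
  7. access Q: HIT, count now 2. Cache: [F(c=1) Q(c=2) A(c=4)]
  8. access A: HIT, count now 5. Cache: [F(c=1) Q(c=2) A(c=5)]
  9. access Q: HIT, count now 3. Cache: [F(c=1) Q(c=3) A(c=5)]
  10. access F: HIT, count now 2. Cache: [F(c=2) Q(c=3) A(c=5)]
  11. access F: HIT, count now 3. Cache: [Q(c=3) F(c=3) A(c=5)]
  12. access A: HIT, count now 6. Cache: [Q(c=3) F(c=3) A(c=6)]
  13. access Q: HIT, count now 4. Cache: [F(c=3) Q(c=4) A(c=6)]
Total: 10 hits, 3 misses, 0 evictions

Hit rate = 10/13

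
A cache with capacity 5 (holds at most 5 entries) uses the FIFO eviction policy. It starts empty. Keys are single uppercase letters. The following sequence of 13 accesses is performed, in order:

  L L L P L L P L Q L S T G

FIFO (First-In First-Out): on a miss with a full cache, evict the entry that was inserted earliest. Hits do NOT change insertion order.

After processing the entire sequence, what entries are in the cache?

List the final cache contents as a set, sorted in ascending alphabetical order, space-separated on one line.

FIFO simulation (capacity=5):
  1. access L: MISS. Cache (old->new): [L]
  2. access L: HIT. Cache (old->new): [L]
  3. access L: HIT. Cache (old->new): [L]
  4. access P: MISS. Cache (old->new): [L P]
  5. access L: HIT. Cache (old->new): [L P]
  6. access L: HIT. Cache (old->new): [L P]
  7. access P: HIT. Cache (old->new): [L P]
  8. access L: HIT. Cache (old->new): [L P]
  9. access Q: MISS. Cache (old->new): [L P Q]
  10. access L: HIT. Cache (old->new): [L P Q]
  11. access S: MISS. Cache (old->new): [L P Q S]
  12. access T: MISS. Cache (old->new): [L P Q S T]
  13. access G: MISS, evict L. Cache (old->new): [P Q S T G]
Total: 7 hits, 6 misses, 1 evictions

Answer: G P Q S T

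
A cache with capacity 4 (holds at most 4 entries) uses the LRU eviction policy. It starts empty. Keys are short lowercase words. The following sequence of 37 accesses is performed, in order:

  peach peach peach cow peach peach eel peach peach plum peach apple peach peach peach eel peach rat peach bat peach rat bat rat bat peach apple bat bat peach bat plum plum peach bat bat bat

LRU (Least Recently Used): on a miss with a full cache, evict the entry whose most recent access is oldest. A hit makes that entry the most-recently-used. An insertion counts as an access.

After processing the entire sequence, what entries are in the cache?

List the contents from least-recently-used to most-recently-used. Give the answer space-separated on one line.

LRU simulation (capacity=4):
  1. access peach: MISS. Cache (LRU->MRU): [peach]
  2. access peach: HIT. Cache (LRU->MRU): [peach]
  3. access peach: HIT. Cache (LRU->MRU): [peach]
  4. access cow: MISS. Cache (LRU->MRU): [peach cow]
  5. access peach: HIT. Cache (LRU->MRU): [cow peach]
  6. access peach: HIT. Cache (LRU->MRU): [cow peach]
  7. access eel: MISS. Cache (LRU->MRU): [cow peach eel]
  8. access peach: HIT. Cache (LRU->MRU): [cow eel peach]
  9. access peach: HIT. Cache (LRU->MRU): [cow eel peach]
  10. access plum: MISS. Cache (LRU->MRU): [cow eel peach plum]
  11. access peach: HIT. Cache (LRU->MRU): [cow eel plum peach]
  12. access apple: MISS, evict cow. Cache (LRU->MRU): [eel plum peach apple]
  13. access peach: HIT. Cache (LRU->MRU): [eel plum apple peach]
  14. access peach: HIT. Cache (LRU->MRU): [eel plum apple peach]
  15. access peach: HIT. Cache (LRU->MRU): [eel plum apple peach]
  16. access eel: HIT. Cache (LRU->MRU): [plum apple peach eel]
  17. access peach: HIT. Cache (LRU->MRU): [plum apple eel peach]
  18. access rat: MISS, evict plum. Cache (LRU->MRU): [apple eel peach rat]
  19. access peach: HIT. Cache (LRU->MRU): [apple eel rat peach]
  20. access bat: MISS, evict apple. Cache (LRU->MRU): [eel rat peach bat]
  21. access peach: HIT. Cache (LRU->MRU): [eel rat bat peach]
  22. access rat: HIT. Cache (LRU->MRU): [eel bat peach rat]
  23. access bat: HIT. Cache (LRU->MRU): [eel peach rat bat]
  24. access rat: HIT. Cache (LRU->MRU): [eel peach bat rat]
  25. access bat: HIT. Cache (LRU->MRU): [eel peach rat bat]
  26. access peach: HIT. Cache (LRU->MRU): [eel rat bat peach]
  27. access apple: MISS, evict eel. Cache (LRU->MRU): [rat bat peach apple]
  28. access bat: HIT. Cache (LRU->MRU): [rat peach apple bat]
  29. access bat: HIT. Cache (LRU->MRU): [rat peach apple bat]
  30. access peach: HIT. Cache (LRU->MRU): [rat apple bat peach]
  31. access bat: HIT. Cache (LRU->MRU): [rat apple peach bat]
  32. access plum: MISS, evict rat. Cache (LRU->MRU): [apple peach bat plum]
  33. access plum: HIT. Cache (LRU->MRU): [apple peach bat plum]
  34. access peach: HIT. Cache (LRU->MRU): [apple bat plum peach]
  35. access bat: HIT. Cache (LRU->MRU): [apple plum peach bat]
  36. access bat: HIT. Cache (LRU->MRU): [apple plum peach bat]
  37. access bat: HIT. Cache (LRU->MRU): [apple plum peach bat]
Total: 28 hits, 9 misses, 5 evictions

Answer: apple plum peach bat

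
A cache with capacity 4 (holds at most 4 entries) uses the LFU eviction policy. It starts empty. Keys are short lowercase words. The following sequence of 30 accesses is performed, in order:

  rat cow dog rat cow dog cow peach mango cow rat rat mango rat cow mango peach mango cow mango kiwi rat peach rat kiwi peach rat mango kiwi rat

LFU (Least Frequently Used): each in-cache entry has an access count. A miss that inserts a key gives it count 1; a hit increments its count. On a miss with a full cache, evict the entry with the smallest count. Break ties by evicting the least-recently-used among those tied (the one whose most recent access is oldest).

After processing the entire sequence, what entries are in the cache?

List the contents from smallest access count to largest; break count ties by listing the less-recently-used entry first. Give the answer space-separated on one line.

LFU simulation (capacity=4):
  1. access rat: MISS. Cache: [rat(c=1)]
  2. access cow: MISS. Cache: [rat(c=1) cow(c=1)]
  3. access dog: MISS. Cache: [rat(c=1) cow(c=1) dog(c=1)]
  4. access rat: HIT, count now 2. Cache: [cow(c=1) dog(c=1) rat(c=2)]
  5. access cow: HIT, count now 2. Cache: [dog(c=1) rat(c=2) cow(c=2)]
  6. access dog: HIT, count now 2. Cache: [rat(c=2) cow(c=2) dog(c=2)]
  7. access cow: HIT, count now 3. Cache: [rat(c=2) dog(c=2) cow(c=3)]
  8. access peach: MISS. Cache: [peach(c=1) rat(c=2) dog(c=2) cow(c=3)]
  9. access mango: MISS, evict peach(c=1). Cache: [mango(c=1) rat(c=2) dog(c=2) cow(c=3)]
  10. access cow: HIT, count now 4. Cache: [mango(c=1) rat(c=2) dog(c=2) cow(c=4)]
  11. access rat: HIT, count now 3. Cache: [mango(c=1) dog(c=2) rat(c=3) cow(c=4)]
  12. access rat: HIT, count now 4. Cache: [mango(c=1) dog(c=2) cow(c=4) rat(c=4)]
  13. access mango: HIT, count now 2. Cache: [dog(c=2) mango(c=2) cow(c=4) rat(c=4)]
  14. access rat: HIT, count now 5. Cache: [dog(c=2) mango(c=2) cow(c=4) rat(c=5)]
  15. access cow: HIT, count now 5. Cache: [dog(c=2) mango(c=2) rat(c=5) cow(c=5)]
  16. access mango: HIT, count now 3. Cache: [dog(c=2) mango(c=3) rat(c=5) cow(c=5)]
  17. access peach: MISS, evict dog(c=2). Cache: [peach(c=1) mango(c=3) rat(c=5) cow(c=5)]
  18. access mango: HIT, count now 4. Cache: [peach(c=1) mango(c=4) rat(c=5) cow(c=5)]
  19. access cow: HIT, count now 6. Cache: [peach(c=1) mango(c=4) rat(c=5) cow(c=6)]
  20. access mango: HIT, count now 5. Cache: [peach(c=1) rat(c=5) mango(c=5) cow(c=6)]
  21. access kiwi: MISS, evict peach(c=1). Cache: [kiwi(c=1) rat(c=5) mango(c=5) cow(c=6)]
  22. access rat: HIT, count now 6. Cache: [kiwi(c=1) mango(c=5) cow(c=6) rat(c=6)]
  23. access peach: MISS, evict kiwi(c=1). Cache: [peach(c=1) mango(c=5) cow(c=6) rat(c=6)]
  24. access rat: HIT, count now 7. Cache: [peach(c=1) mango(c=5) cow(c=6) rat(c=7)]
  25. access kiwi: MISS, evict peach(c=1). Cache: [kiwi(c=1) mango(c=5) cow(c=6) rat(c=7)]
  26. access peach: MISS, evict kiwi(c=1). Cache: [peach(c=1) mango(c=5) cow(c=6) rat(c=7)]
  27. access rat: HIT, count now 8. Cache: [peach(c=1) mango(c=5) cow(c=6) rat(c=8)]
  28. access mango: HIT, count now 6. Cache: [peach(c=1) cow(c=6) mango(c=6) rat(c=8)]
  29. access kiwi: MISS, evict peach(c=1). Cache: [kiwi(c=1) cow(c=6) mango(c=6) rat(c=8)]
  30. access rat: HIT, count now 9. Cache: [kiwi(c=1) cow(c=6) mango(c=6) rat(c=9)]
Total: 19 hits, 11 misses, 7 evictions

Answer: kiwi cow mango rat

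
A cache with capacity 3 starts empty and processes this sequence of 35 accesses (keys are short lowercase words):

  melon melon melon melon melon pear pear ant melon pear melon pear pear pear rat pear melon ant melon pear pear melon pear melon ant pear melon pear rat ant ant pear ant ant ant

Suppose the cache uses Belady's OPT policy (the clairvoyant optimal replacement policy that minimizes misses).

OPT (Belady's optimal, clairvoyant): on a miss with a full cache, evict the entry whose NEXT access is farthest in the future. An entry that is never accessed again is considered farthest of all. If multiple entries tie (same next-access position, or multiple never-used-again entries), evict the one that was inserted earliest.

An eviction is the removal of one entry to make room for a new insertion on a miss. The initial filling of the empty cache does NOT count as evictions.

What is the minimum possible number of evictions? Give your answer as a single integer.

Answer: 3

Derivation:
OPT (Belady) simulation (capacity=3):
  1. access melon: MISS. Cache: [melon]
  2. access melon: HIT. Next use of melon: step 3. Cache: [melon]
  3. access melon: HIT. Next use of melon: step 4. Cache: [melon]
  4. access melon: HIT. Next use of melon: step 5. Cache: [melon]
  5. access melon: HIT. Next use of melon: step 9. Cache: [melon]
  6. access pear: MISS. Cache: [melon pear]
  7. access pear: HIT. Next use of pear: step 10. Cache: [melon pear]
  8. access ant: MISS. Cache: [melon pear ant]
  9. access melon: HIT. Next use of melon: step 11. Cache: [melon pear ant]
  10. access pear: HIT. Next use of pear: step 12. Cache: [melon pear ant]
  11. access melon: HIT. Next use of melon: step 17. Cache: [melon pear ant]
  12. access pear: HIT. Next use of pear: step 13. Cache: [melon pear ant]
  13. access pear: HIT. Next use of pear: step 14. Cache: [melon pear ant]
  14. access pear: HIT. Next use of pear: step 16. Cache: [melon pear ant]
  15. access rat: MISS, evict ant (next use: step 18). Cache: [melon pear rat]
  16. access pear: HIT. Next use of pear: step 20. Cache: [melon pear rat]
  17. access melon: HIT. Next use of melon: step 19. Cache: [melon pear rat]
  18. access ant: MISS, evict rat (next use: step 29). Cache: [melon pear ant]
  19. access melon: HIT. Next use of melon: step 22. Cache: [melon pear ant]
  20. access pear: HIT. Next use of pear: step 21. Cache: [melon pear ant]
  21. access pear: HIT. Next use of pear: step 23. Cache: [melon pear ant]
  22. access melon: HIT. Next use of melon: step 24. Cache: [melon pear ant]
  23. access pear: HIT. Next use of pear: step 26. Cache: [melon pear ant]
  24. access melon: HIT. Next use of melon: step 27. Cache: [melon pear ant]
  25. access ant: HIT. Next use of ant: step 30. Cache: [melon pear ant]
  26. access pear: HIT. Next use of pear: step 28. Cache: [melon pear ant]
  27. access melon: HIT. Next use of melon: never. Cache: [melon pear ant]
  28. access pear: HIT. Next use of pear: step 32. Cache: [melon pear ant]
  29. access rat: MISS, evict melon (next use: never). Cache: [pear ant rat]
  30. access ant: HIT. Next use of ant: step 31. Cache: [pear ant rat]
  31. access ant: HIT. Next use of ant: step 33. Cache: [pear ant rat]
  32. access pear: HIT. Next use of pear: never. Cache: [pear ant rat]
  33. access ant: HIT. Next use of ant: step 34. Cache: [pear ant rat]
  34. access ant: HIT. Next use of ant: step 35. Cache: [pear ant rat]
  35. access ant: HIT. Next use of ant: never. Cache: [pear ant rat]
Total: 29 hits, 6 misses, 3 evictions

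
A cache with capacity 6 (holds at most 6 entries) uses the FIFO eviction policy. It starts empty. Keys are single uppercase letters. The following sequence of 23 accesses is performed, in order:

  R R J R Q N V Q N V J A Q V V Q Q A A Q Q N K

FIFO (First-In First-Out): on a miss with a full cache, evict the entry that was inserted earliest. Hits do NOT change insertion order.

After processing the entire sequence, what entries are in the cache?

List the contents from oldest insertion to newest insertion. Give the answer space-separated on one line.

Answer: J Q N V A K

Derivation:
FIFO simulation (capacity=6):
  1. access R: MISS. Cache (old->new): [R]
  2. access R: HIT. Cache (old->new): [R]
  3. access J: MISS. Cache (old->new): [R J]
  4. access R: HIT. Cache (old->new): [R J]
  5. access Q: MISS. Cache (old->new): [R J Q]
  6. access N: MISS. Cache (old->new): [R J Q N]
  7. access V: MISS. Cache (old->new): [R J Q N V]
  8. access Q: HIT. Cache (old->new): [R J Q N V]
  9. access N: HIT. Cache (old->new): [R J Q N V]
  10. access V: HIT. Cache (old->new): [R J Q N V]
  11. access J: HIT. Cache (old->new): [R J Q N V]
  12. access A: MISS. Cache (old->new): [R J Q N V A]
  13. access Q: HIT. Cache (old->new): [R J Q N V A]
  14. access V: HIT. Cache (old->new): [R J Q N V A]
  15. access V: HIT. Cache (old->new): [R J Q N V A]
  16. access Q: HIT. Cache (old->new): [R J Q N V A]
  17. access Q: HIT. Cache (old->new): [R J Q N V A]
  18. access A: HIT. Cache (old->new): [R J Q N V A]
  19. access A: HIT. Cache (old->new): [R J Q N V A]
  20. access Q: HIT. Cache (old->new): [R J Q N V A]
  21. access Q: HIT. Cache (old->new): [R J Q N V A]
  22. access N: HIT. Cache (old->new): [R J Q N V A]
  23. access K: MISS, evict R. Cache (old->new): [J Q N V A K]
Total: 16 hits, 7 misses, 1 evictions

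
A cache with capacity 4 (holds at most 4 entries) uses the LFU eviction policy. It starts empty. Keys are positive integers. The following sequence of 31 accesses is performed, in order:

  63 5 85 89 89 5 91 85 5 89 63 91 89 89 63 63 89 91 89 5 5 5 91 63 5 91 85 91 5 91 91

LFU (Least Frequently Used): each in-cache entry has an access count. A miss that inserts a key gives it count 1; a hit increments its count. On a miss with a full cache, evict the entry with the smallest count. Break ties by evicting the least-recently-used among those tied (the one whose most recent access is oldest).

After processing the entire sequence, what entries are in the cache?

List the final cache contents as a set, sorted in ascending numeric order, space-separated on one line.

LFU simulation (capacity=4):
  1. access 63: MISS. Cache: [63(c=1)]
  2. access 5: MISS. Cache: [63(c=1) 5(c=1)]
  3. access 85: MISS. Cache: [63(c=1) 5(c=1) 85(c=1)]
  4. access 89: MISS. Cache: [63(c=1) 5(c=1) 85(c=1) 89(c=1)]
  5. access 89: HIT, count now 2. Cache: [63(c=1) 5(c=1) 85(c=1) 89(c=2)]
  6. access 5: HIT, count now 2. Cache: [63(c=1) 85(c=1) 89(c=2) 5(c=2)]
  7. access 91: MISS, evict 63(c=1). Cache: [85(c=1) 91(c=1) 89(c=2) 5(c=2)]
  8. access 85: HIT, count now 2. Cache: [91(c=1) 89(c=2) 5(c=2) 85(c=2)]
  9. access 5: HIT, count now 3. Cache: [91(c=1) 89(c=2) 85(c=2) 5(c=3)]
  10. access 89: HIT, count now 3. Cache: [91(c=1) 85(c=2) 5(c=3) 89(c=3)]
  11. access 63: MISS, evict 91(c=1). Cache: [63(c=1) 85(c=2) 5(c=3) 89(c=3)]
  12. access 91: MISS, evict 63(c=1). Cache: [91(c=1) 85(c=2) 5(c=3) 89(c=3)]
  13. access 89: HIT, count now 4. Cache: [91(c=1) 85(c=2) 5(c=3) 89(c=4)]
  14. access 89: HIT, count now 5. Cache: [91(c=1) 85(c=2) 5(c=3) 89(c=5)]
  15. access 63: MISS, evict 91(c=1). Cache: [63(c=1) 85(c=2) 5(c=3) 89(c=5)]
  16. access 63: HIT, count now 2. Cache: [85(c=2) 63(c=2) 5(c=3) 89(c=5)]
  17. access 89: HIT, count now 6. Cache: [85(c=2) 63(c=2) 5(c=3) 89(c=6)]
  18. access 91: MISS, evict 85(c=2). Cache: [91(c=1) 63(c=2) 5(c=3) 89(c=6)]
  19. access 89: HIT, count now 7. Cache: [91(c=1) 63(c=2) 5(c=3) 89(c=7)]
  20. access 5: HIT, count now 4. Cache: [91(c=1) 63(c=2) 5(c=4) 89(c=7)]
  21. access 5: HIT, count now 5. Cache: [91(c=1) 63(c=2) 5(c=5) 89(c=7)]
  22. access 5: HIT, count now 6. Cache: [91(c=1) 63(c=2) 5(c=6) 89(c=7)]
  23. access 91: HIT, count now 2. Cache: [63(c=2) 91(c=2) 5(c=6) 89(c=7)]
  24. access 63: HIT, count now 3. Cache: [91(c=2) 63(c=3) 5(c=6) 89(c=7)]
  25. access 5: HIT, count now 7. Cache: [91(c=2) 63(c=3) 89(c=7) 5(c=7)]
  26. access 91: HIT, count now 3. Cache: [63(c=3) 91(c=3) 89(c=7) 5(c=7)]
  27. access 85: MISS, evict 63(c=3). Cache: [85(c=1) 91(c=3) 89(c=7) 5(c=7)]
  28. access 91: HIT, count now 4. Cache: [85(c=1) 91(c=4) 89(c=7) 5(c=7)]
  29. access 5: HIT, count now 8. Cache: [85(c=1) 91(c=4) 89(c=7) 5(c=8)]
  30. access 91: HIT, count now 5. Cache: [85(c=1) 91(c=5) 89(c=7) 5(c=8)]
  31. access 91: HIT, count now 6. Cache: [85(c=1) 91(c=6) 89(c=7) 5(c=8)]
Total: 21 hits, 10 misses, 6 evictions

Answer: 5 85 89 91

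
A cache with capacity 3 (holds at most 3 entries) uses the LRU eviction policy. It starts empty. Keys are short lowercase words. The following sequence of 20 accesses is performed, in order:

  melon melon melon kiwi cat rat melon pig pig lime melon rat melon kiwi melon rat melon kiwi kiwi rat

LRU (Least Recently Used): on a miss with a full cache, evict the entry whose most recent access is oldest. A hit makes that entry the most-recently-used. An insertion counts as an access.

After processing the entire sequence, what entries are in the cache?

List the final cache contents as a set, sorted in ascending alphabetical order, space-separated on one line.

Answer: kiwi melon rat

Derivation:
LRU simulation (capacity=3):
  1. access melon: MISS. Cache (LRU->MRU): [melon]
  2. access melon: HIT. Cache (LRU->MRU): [melon]
  3. access melon: HIT. Cache (LRU->MRU): [melon]
  4. access kiwi: MISS. Cache (LRU->MRU): [melon kiwi]
  5. access cat: MISS. Cache (LRU->MRU): [melon kiwi cat]
  6. access rat: MISS, evict melon. Cache (LRU->MRU): [kiwi cat rat]
  7. access melon: MISS, evict kiwi. Cache (LRU->MRU): [cat rat melon]
  8. access pig: MISS, evict cat. Cache (LRU->MRU): [rat melon pig]
  9. access pig: HIT. Cache (LRU->MRU): [rat melon pig]
  10. access lime: MISS, evict rat. Cache (LRU->MRU): [melon pig lime]
  11. access melon: HIT. Cache (LRU->MRU): [pig lime melon]
  12. access rat: MISS, evict pig. Cache (LRU->MRU): [lime melon rat]
  13. access melon: HIT. Cache (LRU->MRU): [lime rat melon]
  14. access kiwi: MISS, evict lime. Cache (LRU->MRU): [rat melon kiwi]
  15. access melon: HIT. Cache (LRU->MRU): [rat kiwi melon]
  16. access rat: HIT. Cache (LRU->MRU): [kiwi melon rat]
  17. access melon: HIT. Cache (LRU->MRU): [kiwi rat melon]
  18. access kiwi: HIT. Cache (LRU->MRU): [rat melon kiwi]
  19. access kiwi: HIT. Cache (LRU->MRU): [rat melon kiwi]
  20. access rat: HIT. Cache (LRU->MRU): [melon kiwi rat]
Total: 11 hits, 9 misses, 6 evictions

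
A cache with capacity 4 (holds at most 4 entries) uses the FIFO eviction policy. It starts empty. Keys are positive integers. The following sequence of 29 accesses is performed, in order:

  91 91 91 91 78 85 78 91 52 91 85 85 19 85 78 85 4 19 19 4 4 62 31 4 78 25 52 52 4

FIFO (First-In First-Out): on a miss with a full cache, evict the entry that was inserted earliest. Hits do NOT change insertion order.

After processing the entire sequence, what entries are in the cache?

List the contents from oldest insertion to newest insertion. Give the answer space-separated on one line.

FIFO simulation (capacity=4):
  1. access 91: MISS. Cache (old->new): [91]
  2. access 91: HIT. Cache (old->new): [91]
  3. access 91: HIT. Cache (old->new): [91]
  4. access 91: HIT. Cache (old->new): [91]
  5. access 78: MISS. Cache (old->new): [91 78]
  6. access 85: MISS. Cache (old->new): [91 78 85]
  7. access 78: HIT. Cache (old->new): [91 78 85]
  8. access 91: HIT. Cache (old->new): [91 78 85]
  9. access 52: MISS. Cache (old->new): [91 78 85 52]
  10. access 91: HIT. Cache (old->new): [91 78 85 52]
  11. access 85: HIT. Cache (old->new): [91 78 85 52]
  12. access 85: HIT. Cache (old->new): [91 78 85 52]
  13. access 19: MISS, evict 91. Cache (old->new): [78 85 52 19]
  14. access 85: HIT. Cache (old->new): [78 85 52 19]
  15. access 78: HIT. Cache (old->new): [78 85 52 19]
  16. access 85: HIT. Cache (old->new): [78 85 52 19]
  17. access 4: MISS, evict 78. Cache (old->new): [85 52 19 4]
  18. access 19: HIT. Cache (old->new): [85 52 19 4]
  19. access 19: HIT. Cache (old->new): [85 52 19 4]
  20. access 4: HIT. Cache (old->new): [85 52 19 4]
  21. access 4: HIT. Cache (old->new): [85 52 19 4]
  22. access 62: MISS, evict 85. Cache (old->new): [52 19 4 62]
  23. access 31: MISS, evict 52. Cache (old->new): [19 4 62 31]
  24. access 4: HIT. Cache (old->new): [19 4 62 31]
  25. access 78: MISS, evict 19. Cache (old->new): [4 62 31 78]
  26. access 25: MISS, evict 4. Cache (old->new): [62 31 78 25]
  27. access 52: MISS, evict 62. Cache (old->new): [31 78 25 52]
  28. access 52: HIT. Cache (old->new): [31 78 25 52]
  29. access 4: MISS, evict 31. Cache (old->new): [78 25 52 4]
Total: 17 hits, 12 misses, 8 evictions

Answer: 78 25 52 4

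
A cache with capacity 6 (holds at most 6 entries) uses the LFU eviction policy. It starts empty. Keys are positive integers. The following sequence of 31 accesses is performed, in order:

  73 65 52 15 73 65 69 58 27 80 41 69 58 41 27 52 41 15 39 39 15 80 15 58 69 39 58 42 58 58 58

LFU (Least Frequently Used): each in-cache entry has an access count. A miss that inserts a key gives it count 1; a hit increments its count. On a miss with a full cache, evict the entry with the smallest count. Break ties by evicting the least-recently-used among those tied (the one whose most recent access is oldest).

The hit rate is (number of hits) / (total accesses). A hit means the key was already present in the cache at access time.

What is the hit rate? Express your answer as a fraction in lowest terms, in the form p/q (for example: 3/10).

Answer: 10/31

Derivation:
LFU simulation (capacity=6):
  1. access 73: MISS. Cache: [73(c=1)]
  2. access 65: MISS. Cache: [73(c=1) 65(c=1)]
  3. access 52: MISS. Cache: [73(c=1) 65(c=1) 52(c=1)]
  4. access 15: MISS. Cache: [73(c=1) 65(c=1) 52(c=1) 15(c=1)]
  5. access 73: HIT, count now 2. Cache: [65(c=1) 52(c=1) 15(c=1) 73(c=2)]
  6. access 65: HIT, count now 2. Cache: [52(c=1) 15(c=1) 73(c=2) 65(c=2)]
  7. access 69: MISS. Cache: [52(c=1) 15(c=1) 69(c=1) 73(c=2) 65(c=2)]
  8. access 58: MISS. Cache: [52(c=1) 15(c=1) 69(c=1) 58(c=1) 73(c=2) 65(c=2)]
  9. access 27: MISS, evict 52(c=1). Cache: [15(c=1) 69(c=1) 58(c=1) 27(c=1) 73(c=2) 65(c=2)]
  10. access 80: MISS, evict 15(c=1). Cache: [69(c=1) 58(c=1) 27(c=1) 80(c=1) 73(c=2) 65(c=2)]
  11. access 41: MISS, evict 69(c=1). Cache: [58(c=1) 27(c=1) 80(c=1) 41(c=1) 73(c=2) 65(c=2)]
  12. access 69: MISS, evict 58(c=1). Cache: [27(c=1) 80(c=1) 41(c=1) 69(c=1) 73(c=2) 65(c=2)]
  13. access 58: MISS, evict 27(c=1). Cache: [80(c=1) 41(c=1) 69(c=1) 58(c=1) 73(c=2) 65(c=2)]
  14. access 41: HIT, count now 2. Cache: [80(c=1) 69(c=1) 58(c=1) 73(c=2) 65(c=2) 41(c=2)]
  15. access 27: MISS, evict 80(c=1). Cache: [69(c=1) 58(c=1) 27(c=1) 73(c=2) 65(c=2) 41(c=2)]
  16. access 52: MISS, evict 69(c=1). Cache: [58(c=1) 27(c=1) 52(c=1) 73(c=2) 65(c=2) 41(c=2)]
  17. access 41: HIT, count now 3. Cache: [58(c=1) 27(c=1) 52(c=1) 73(c=2) 65(c=2) 41(c=3)]
  18. access 15: MISS, evict 58(c=1). Cache: [27(c=1) 52(c=1) 15(c=1) 73(c=2) 65(c=2) 41(c=3)]
  19. access 39: MISS, evict 27(c=1). Cache: [52(c=1) 15(c=1) 39(c=1) 73(c=2) 65(c=2) 41(c=3)]
  20. access 39: HIT, count now 2. Cache: [52(c=1) 15(c=1) 73(c=2) 65(c=2) 39(c=2) 41(c=3)]
  21. access 15: HIT, count now 2. Cache: [52(c=1) 73(c=2) 65(c=2) 39(c=2) 15(c=2) 41(c=3)]
  22. access 80: MISS, evict 52(c=1). Cache: [80(c=1) 73(c=2) 65(c=2) 39(c=2) 15(c=2) 41(c=3)]
  23. access 15: HIT, count now 3. Cache: [80(c=1) 73(c=2) 65(c=2) 39(c=2) 41(c=3) 15(c=3)]
  24. access 58: MISS, evict 80(c=1). Cache: [58(c=1) 73(c=2) 65(c=2) 39(c=2) 41(c=3) 15(c=3)]
  25. access 69: MISS, evict 58(c=1). Cache: [69(c=1) 73(c=2) 65(c=2) 39(c=2) 41(c=3) 15(c=3)]
  26. access 39: HIT, count now 3. Cache: [69(c=1) 73(c=2) 65(c=2) 41(c=3) 15(c=3) 39(c=3)]
  27. access 58: MISS, evict 69(c=1). Cache: [58(c=1) 73(c=2) 65(c=2) 41(c=3) 15(c=3) 39(c=3)]
  28. access 42: MISS, evict 58(c=1). Cache: [42(c=1) 73(c=2) 65(c=2) 41(c=3) 15(c=3) 39(c=3)]
  29. access 58: MISS, evict 42(c=1). Cache: [58(c=1) 73(c=2) 65(c=2) 41(c=3) 15(c=3) 39(c=3)]
  30. access 58: HIT, count now 2. Cache: [73(c=2) 65(c=2) 58(c=2) 41(c=3) 15(c=3) 39(c=3)]
  31. access 58: HIT, count now 3. Cache: [73(c=2) 65(c=2) 41(c=3) 15(c=3) 39(c=3) 58(c=3)]
Total: 10 hits, 21 misses, 15 evictions

Hit rate = 10/31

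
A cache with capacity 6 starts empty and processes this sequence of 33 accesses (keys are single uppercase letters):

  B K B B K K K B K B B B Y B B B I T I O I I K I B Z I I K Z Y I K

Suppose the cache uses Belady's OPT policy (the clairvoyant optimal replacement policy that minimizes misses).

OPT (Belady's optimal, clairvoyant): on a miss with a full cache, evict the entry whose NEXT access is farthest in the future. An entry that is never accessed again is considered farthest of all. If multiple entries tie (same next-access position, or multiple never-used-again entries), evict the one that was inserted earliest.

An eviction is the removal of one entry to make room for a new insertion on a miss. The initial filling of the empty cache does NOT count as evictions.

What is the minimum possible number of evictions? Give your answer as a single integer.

Answer: 1

Derivation:
OPT (Belady) simulation (capacity=6):
  1. access B: MISS. Cache: [B]
  2. access K: MISS. Cache: [B K]
  3. access B: HIT. Next use of B: step 4. Cache: [B K]
  4. access B: HIT. Next use of B: step 8. Cache: [B K]
  5. access K: HIT. Next use of K: step 6. Cache: [B K]
  6. access K: HIT. Next use of K: step 7. Cache: [B K]
  7. access K: HIT. Next use of K: step 9. Cache: [B K]
  8. access B: HIT. Next use of B: step 10. Cache: [B K]
  9. access K: HIT. Next use of K: step 23. Cache: [B K]
  10. access B: HIT. Next use of B: step 11. Cache: [B K]
  11. access B: HIT. Next use of B: step 12. Cache: [B K]
  12. access B: HIT. Next use of B: step 14. Cache: [B K]
  13. access Y: MISS. Cache: [B K Y]
  14. access B: HIT. Next use of B: step 15. Cache: [B K Y]
  15. access B: HIT. Next use of B: step 16. Cache: [B K Y]
  16. access B: HIT. Next use of B: step 25. Cache: [B K Y]
  17. access I: MISS. Cache: [B K Y I]
  18. access T: MISS. Cache: [B K Y I T]
  19. access I: HIT. Next use of I: step 21. Cache: [B K Y I T]
  20. access O: MISS. Cache: [B K Y I T O]
  21. access I: HIT. Next use of I: step 22. Cache: [B K Y I T O]
  22. access I: HIT. Next use of I: step 24. Cache: [B K Y I T O]
  23. access K: HIT. Next use of K: step 29. Cache: [B K Y I T O]
  24. access I: HIT. Next use of I: step 27. Cache: [B K Y I T O]
  25. access B: HIT. Next use of B: never. Cache: [B K Y I T O]
  26. access Z: MISS, evict B (next use: never). Cache: [K Y I T O Z]
  27. access I: HIT. Next use of I: step 28. Cache: [K Y I T O Z]
  28. access I: HIT. Next use of I: step 32. Cache: [K Y I T O Z]
  29. access K: HIT. Next use of K: step 33. Cache: [K Y I T O Z]
  30. access Z: HIT. Next use of Z: never. Cache: [K Y I T O Z]
  31. access Y: HIT. Next use of Y: never. Cache: [K Y I T O Z]
  32. access I: HIT. Next use of I: never. Cache: [K Y I T O Z]
  33. access K: HIT. Next use of K: never. Cache: [K Y I T O Z]
Total: 26 hits, 7 misses, 1 evictions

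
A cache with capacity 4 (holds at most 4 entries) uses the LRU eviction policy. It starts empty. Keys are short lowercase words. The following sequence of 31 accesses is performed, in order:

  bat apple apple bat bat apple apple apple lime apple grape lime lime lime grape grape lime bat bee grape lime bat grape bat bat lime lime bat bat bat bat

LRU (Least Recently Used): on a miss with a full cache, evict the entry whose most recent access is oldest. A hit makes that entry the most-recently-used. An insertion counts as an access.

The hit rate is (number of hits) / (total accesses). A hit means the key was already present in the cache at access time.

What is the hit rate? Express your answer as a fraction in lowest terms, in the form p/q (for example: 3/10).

Answer: 26/31

Derivation:
LRU simulation (capacity=4):
  1. access bat: MISS. Cache (LRU->MRU): [bat]
  2. access apple: MISS. Cache (LRU->MRU): [bat apple]
  3. access apple: HIT. Cache (LRU->MRU): [bat apple]
  4. access bat: HIT. Cache (LRU->MRU): [apple bat]
  5. access bat: HIT. Cache (LRU->MRU): [apple bat]
  6. access apple: HIT. Cache (LRU->MRU): [bat apple]
  7. access apple: HIT. Cache (LRU->MRU): [bat apple]
  8. access apple: HIT. Cache (LRU->MRU): [bat apple]
  9. access lime: MISS. Cache (LRU->MRU): [bat apple lime]
  10. access apple: HIT. Cache (LRU->MRU): [bat lime apple]
  11. access grape: MISS. Cache (LRU->MRU): [bat lime apple grape]
  12. access lime: HIT. Cache (LRU->MRU): [bat apple grape lime]
  13. access lime: HIT. Cache (LRU->MRU): [bat apple grape lime]
  14. access lime: HIT. Cache (LRU->MRU): [bat apple grape lime]
  15. access grape: HIT. Cache (LRU->MRU): [bat apple lime grape]
  16. access grape: HIT. Cache (LRU->MRU): [bat apple lime grape]
  17. access lime: HIT. Cache (LRU->MRU): [bat apple grape lime]
  18. access bat: HIT. Cache (LRU->MRU): [apple grape lime bat]
  19. access bee: MISS, evict apple. Cache (LRU->MRU): [grape lime bat bee]
  20. access grape: HIT. Cache (LRU->MRU): [lime bat bee grape]
  21. access lime: HIT. Cache (LRU->MRU): [bat bee grape lime]
  22. access bat: HIT. Cache (LRU->MRU): [bee grape lime bat]
  23. access grape: HIT. Cache (LRU->MRU): [bee lime bat grape]
  24. access bat: HIT. Cache (LRU->MRU): [bee lime grape bat]
  25. access bat: HIT. Cache (LRU->MRU): [bee lime grape bat]
  26. access lime: HIT. Cache (LRU->MRU): [bee grape bat lime]
  27. access lime: HIT. Cache (LRU->MRU): [bee grape bat lime]
  28. access bat: HIT. Cache (LRU->MRU): [bee grape lime bat]
  29. access bat: HIT. Cache (LRU->MRU): [bee grape lime bat]
  30. access bat: HIT. Cache (LRU->MRU): [bee grape lime bat]
  31. access bat: HIT. Cache (LRU->MRU): [bee grape lime bat]
Total: 26 hits, 5 misses, 1 evictions

Hit rate = 26/31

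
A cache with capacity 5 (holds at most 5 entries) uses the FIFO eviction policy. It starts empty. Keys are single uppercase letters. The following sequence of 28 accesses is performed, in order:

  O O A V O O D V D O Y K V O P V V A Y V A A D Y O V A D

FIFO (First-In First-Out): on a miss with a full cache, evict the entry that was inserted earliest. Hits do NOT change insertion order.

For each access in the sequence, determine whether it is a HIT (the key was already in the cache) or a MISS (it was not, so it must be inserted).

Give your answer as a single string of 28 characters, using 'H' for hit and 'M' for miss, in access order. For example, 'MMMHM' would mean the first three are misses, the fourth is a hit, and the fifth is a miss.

Answer: MHMMHHMHHHMMHMMMHMMHHHMHMHHH

Derivation:
FIFO simulation (capacity=5):
  1. access O: MISS. Cache (old->new): [O]
  2. access O: HIT. Cache (old->new): [O]
  3. access A: MISS. Cache (old->new): [O A]
  4. access V: MISS. Cache (old->new): [O A V]
  5. access O: HIT. Cache (old->new): [O A V]
  6. access O: HIT. Cache (old->new): [O A V]
  7. access D: MISS. Cache (old->new): [O A V D]
  8. access V: HIT. Cache (old->new): [O A V D]
  9. access D: HIT. Cache (old->new): [O A V D]
  10. access O: HIT. Cache (old->new): [O A V D]
  11. access Y: MISS. Cache (old->new): [O A V D Y]
  12. access K: MISS, evict O. Cache (old->new): [A V D Y K]
  13. access V: HIT. Cache (old->new): [A V D Y K]
  14. access O: MISS, evict A. Cache (old->new): [V D Y K O]
  15. access P: MISS, evict V. Cache (old->new): [D Y K O P]
  16. access V: MISS, evict D. Cache (old->new): [Y K O P V]
  17. access V: HIT. Cache (old->new): [Y K O P V]
  18. access A: MISS, evict Y. Cache (old->new): [K O P V A]
  19. access Y: MISS, evict K. Cache (old->new): [O P V A Y]
  20. access V: HIT. Cache (old->new): [O P V A Y]
  21. access A: HIT. Cache (old->new): [O P V A Y]
  22. access A: HIT. Cache (old->new): [O P V A Y]
  23. access D: MISS, evict O. Cache (old->new): [P V A Y D]
  24. access Y: HIT. Cache (old->new): [P V A Y D]
  25. access O: MISS, evict P. Cache (old->new): [V A Y D O]
  26. access V: HIT. Cache (old->new): [V A Y D O]
  27. access A: HIT. Cache (old->new): [V A Y D O]
  28. access D: HIT. Cache (old->new): [V A Y D O]
Total: 15 hits, 13 misses, 8 evictions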